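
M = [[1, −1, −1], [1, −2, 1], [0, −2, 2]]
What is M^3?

[[3, 2, −5], [0, 1, 0], [−2, −2, 6]]

M^2 = [[0, 3, −4], [−1, 1, −1], [−2, 0, 2]]
M^3 = [[3, 2, −5], [0, 1, 0], [−2, −2, 6]]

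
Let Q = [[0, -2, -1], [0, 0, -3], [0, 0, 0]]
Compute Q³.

[[0, 0, 0], [0, 0, 0], [0, 0, 0]]

Q is strictly triangular, hence nilpotent: Q³ = 0, so Q³ = 0.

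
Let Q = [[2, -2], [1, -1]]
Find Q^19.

Q² = Q (a projection; rank 1, trace 1), so Q^19 = Q.

[[2, -2], [1, -1]]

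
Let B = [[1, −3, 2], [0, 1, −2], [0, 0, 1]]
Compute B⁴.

B = I + N where N = [[0, −3, 2], [0, 0, −2], [0, 0, 0]] is strictly upper-triangular, so N³ = 0.
(I + N)⁴ = I + 4·N + 6·N² = [[1, −12, 44], [0, 1, −8], [0, 0, 1]].

[[1, −12, 44], [0, 1, −8], [0, 0, 1]]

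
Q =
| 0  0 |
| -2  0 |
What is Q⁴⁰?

Q is strictly triangular, hence nilpotent: Q² = 0, so Q⁴⁰ = 0.

[[0, 0], [0, 0]]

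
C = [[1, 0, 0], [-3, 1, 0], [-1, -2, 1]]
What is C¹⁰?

[[1, 0, 0], [-30, 1, 0], [260, -20, 1]]

C = I + N where N = [[0, 0, 0], [-3, 0, 0], [-1, -2, 0]] is strictly lower-triangular, so N³ = 0.
(I + N)¹⁰ = I + 10·N + 45·N² = [[1, 0, 0], [-30, 1, 0], [260, -20, 1]].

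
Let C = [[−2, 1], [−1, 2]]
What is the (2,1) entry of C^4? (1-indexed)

0

C^2 = [[3, 0], [0, 3]]
C^3 = [[−6, 3], [−3, 6]]
C^4 = [[9, 0], [0, 9]]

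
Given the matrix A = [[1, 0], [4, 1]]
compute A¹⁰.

A = I + N where N = [[0, 0], [4, 0]] is strictly lower-triangular, so N² = 0.
(I + N)¹⁰ = I + 10·N = [[1, 0], [40, 1]].

[[1, 0], [40, 1]]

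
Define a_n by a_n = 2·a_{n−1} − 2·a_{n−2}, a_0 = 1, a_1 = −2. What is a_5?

With companion matrix C = [[2, −2], [1, 0]], [a_n, a_{n−1}]ᵀ = C·[a_{n−1}, a_{n−2}]ᵀ, so [a_5, a_4]ᵀ = C⁴·[a_1, a_0]ᵀ.
C⁴ = [[−4, 0], [0, −4]], giving [a_5, a_4]ᵀ = [[8], [−4]].

8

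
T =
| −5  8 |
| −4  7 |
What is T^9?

[[−19685, 39368], [−19684, 39367]]

tr T = 2 and det T = −3, so the characteristic polynomial is λ² − (2)λ + (−3) with roots −1 and 3.
Eigenvectors give P = [[2, 1], [1, 1]] with P⁻¹ = [[1, −1], [−1, 2]], and T = P·diag(−1, 3)·P⁻¹.
Then T^9 = P·diag(−1, 19683)·P⁻¹ = [[−2, 19683], [−1, 19683]] · [[1, −1], [−1, 2]] = [[−19685, 39368], [−19684, 39367]].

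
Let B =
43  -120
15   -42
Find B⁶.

tr B = 1 and det B = -6, so the characteristic polynomial is λ² − (1)λ + (-6) with roots 3 and -2.
Eigenvectors give P = [[3, -8], [1, -3]] with P⁻¹ = [[3, -8], [1, -3]], and B = P·diag(3, -2)·P⁻¹.
Then B⁶ = P·diag(729, 64)·P⁻¹ = [[2187, -512], [729, -192]] · [[3, -8], [1, -3]] = [[6049, -15960], [1995, -5256]].

[[6049, -15960], [1995, -5256]]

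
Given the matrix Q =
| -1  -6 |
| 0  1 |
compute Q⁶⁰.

[[1, 0], [0, 1]]

Q² = I (check: tr Q = 0 and det Q = -1), so Q⁶⁰ = I since 60 is even.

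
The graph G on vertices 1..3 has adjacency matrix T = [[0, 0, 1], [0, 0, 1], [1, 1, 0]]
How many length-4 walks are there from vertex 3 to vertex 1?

The number of length-4 walks from vertex 3 to vertex 1 is entry (3,1) of T⁴, where T is the adjacency matrix.
T² = [[1, 1, 0], [1, 1, 0], [0, 0, 2]]
T³ = [[0, 0, 2], [0, 0, 2], [2, 2, 0]]
T⁴ = [[2, 2, 0], [2, 2, 0], [0, 0, 4]]

0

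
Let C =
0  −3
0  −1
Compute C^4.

[[0, 3], [0, 1]]

C^2 = [[0, 3], [0, 1]]
C^3 = [[0, −3], [0, −1]]
C^4 = [[0, 3], [0, 1]]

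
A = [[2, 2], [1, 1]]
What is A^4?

[[54, 54], [27, 27]]

A^2 = [[6, 6], [3, 3]]
A^3 = [[18, 18], [9, 9]]
A^4 = [[54, 54], [27, 27]]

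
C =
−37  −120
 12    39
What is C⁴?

[[−719, −2400], [240, 801]]

tr C = 2 and det C = −3, so the characteristic polynomial is λ² − (2)λ + (−3) with roots 3 and −1.
Eigenvectors give P = [[−3, 10], [1, −3]] with P⁻¹ = [[3, 10], [1, 3]], and C = P·diag(3, −1)·P⁻¹.
Then C⁴ = P·diag(81, 1)·P⁻¹ = [[−243, 10], [81, −3]] · [[3, 10], [1, 3]] = [[−719, −2400], [240, 801]].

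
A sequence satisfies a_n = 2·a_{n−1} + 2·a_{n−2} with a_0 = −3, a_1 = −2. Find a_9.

With companion matrix C = [[2, 2], [1, 0]], [a_n, a_{n−1}]ᵀ = C·[a_{n−1}, a_{n−2}]ᵀ, so [a_9, a_8]ᵀ = C⁸·[a_1, a_0]ᵀ.
C⁸ = [[2448, 1792], [896, 656]], giving [a_9, a_8]ᵀ = [[−10272], [−3760]].

−10272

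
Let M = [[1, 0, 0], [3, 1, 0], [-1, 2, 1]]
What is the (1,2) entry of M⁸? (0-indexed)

0

M = I + N where N = [[0, 0, 0], [3, 0, 0], [-1, 2, 0]] is strictly lower-triangular, so N³ = 0.
(I + N)⁸ = I + 8·N + 28·N² = [[1, 0, 0], [24, 1, 0], [160, 16, 1]].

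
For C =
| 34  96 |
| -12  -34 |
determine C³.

[[136, 384], [-48, -136]]

tr C = 0 and det C = -4, so the characteristic polynomial is λ² − (0)λ + (-4) with roots -2 and 2.
Eigenvectors give P = [[8, -3], [-3, 1]] with P⁻¹ = [[-1, -3], [-3, -8]], and C = P·diag(-2, 2)·P⁻¹.
Then C³ = P·diag(-8, 8)·P⁻¹ = [[-64, -24], [24, 8]] · [[-1, -3], [-3, -8]] = [[136, 384], [-48, -136]].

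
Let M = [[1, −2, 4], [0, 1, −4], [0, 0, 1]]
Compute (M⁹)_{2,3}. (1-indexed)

M = I + N where N = [[0, −2, 4], [0, 0, −4], [0, 0, 0]] is strictly upper-triangular, so N³ = 0.
(I + N)⁹ = I + 9·N + 36·N² = [[1, −18, 324], [0, 1, −36], [0, 0, 1]].

−36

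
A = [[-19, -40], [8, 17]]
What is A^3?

tr A = -2 and det A = -3, so the characteristic polynomial is λ² − (-2)λ + (-3) with roots 1 and -3.
Eigenvectors give P = [[2, 5], [-1, -2]] with P⁻¹ = [[-2, -5], [1, 2]], and A = P·diag(1, -3)·P⁻¹.
Then A^3 = P·diag(1, -27)·P⁻¹ = [[2, -135], [-1, 54]] · [[-2, -5], [1, 2]] = [[-139, -280], [56, 113]].

[[-139, -280], [56, 113]]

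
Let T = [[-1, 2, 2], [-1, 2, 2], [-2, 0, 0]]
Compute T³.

T² = [[-5, 2, 2], [-5, 2, 2], [2, -4, -4]]
T³ = [[-1, -6, -6], [-1, -6, -6], [10, -4, -4]]

[[-1, -6, -6], [-1, -6, -6], [10, -4, -4]]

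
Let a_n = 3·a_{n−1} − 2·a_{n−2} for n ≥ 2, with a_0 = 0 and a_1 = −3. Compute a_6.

With companion matrix Q = [[3, −2], [1, 0]], [a_n, a_{n−1}]ᵀ = Q·[a_{n−1}, a_{n−2}]ᵀ, so [a_6, a_5]ᵀ = Q⁵·[a_1, a_0]ᵀ.
Q⁵ = [[63, −62], [31, −30]], giving [a_6, a_5]ᵀ = [[−189], [−93]].

−189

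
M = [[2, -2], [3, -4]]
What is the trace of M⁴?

56

M² = [[-2, 4], [-6, 10]]
M³ = [[8, -12], [18, -28]]
M⁴ = [[-20, 32], [-48, 76]]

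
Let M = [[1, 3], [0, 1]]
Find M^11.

M = I + N where N = [[0, 3], [0, 0]] is strictly upper-triangular, so N^2 = 0.
(I + N)^11 = I + 11·N = [[1, 33], [0, 1]].

[[1, 33], [0, 1]]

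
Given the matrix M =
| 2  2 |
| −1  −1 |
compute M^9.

M² = M (a projection; rank 1, trace 1), so M^9 = M.

[[2, 2], [−1, −1]]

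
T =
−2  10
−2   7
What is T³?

tr T = 5 and det T = 6, so the characteristic polynomial is λ² − (5)λ + (6) with roots 3 and 2.
Eigenvectors give P = [[2, −5], [1, −2]] with P⁻¹ = [[−2, 5], [−1, 2]], and T = P·diag(3, 2)·P⁻¹.
Then T³ = P·diag(27, 8)·P⁻¹ = [[54, −40], [27, −16]] · [[−2, 5], [−1, 2]] = [[−68, 190], [−38, 103]].

[[−68, 190], [−38, 103]]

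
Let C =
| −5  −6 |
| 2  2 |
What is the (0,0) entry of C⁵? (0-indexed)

−125

tr C = −3 and det C = 2, so the characteristic polynomial is λ² − (−3)λ + (2) with roots −2 and −1.
Eigenvectors give P = [[−2, −3], [1, 2]] with P⁻¹ = [[−2, −3], [1, 2]], and C = P·diag(−2, −1)·P⁻¹.
Then C⁵ = P·diag(−32, −1)·P⁻¹ = [[64, 3], [−32, −2]] · [[−2, −3], [1, 2]] = [[−125, −186], [62, 92]].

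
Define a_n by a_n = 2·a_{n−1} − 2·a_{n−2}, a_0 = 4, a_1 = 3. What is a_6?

8

With companion matrix A = [[2, −2], [1, 0]], [a_n, a_{n−1}]ᵀ = A·[a_{n−1}, a_{n−2}]ᵀ, so [a_6, a_5]ᵀ = A⁵·[a_1, a_0]ᵀ.
A⁵ = [[−8, 8], [−4, 0]], giving [a_6, a_5]ᵀ = [[8], [−12]].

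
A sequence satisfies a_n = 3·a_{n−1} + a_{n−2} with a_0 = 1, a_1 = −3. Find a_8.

−10592

With companion matrix A = [[3, 1], [1, 0]], [a_n, a_{n−1}]ᵀ = A·[a_{n−1}, a_{n−2}]ᵀ, so [a_8, a_7]ᵀ = A⁷·[a_1, a_0]ᵀ.
A⁷ = [[3927, 1189], [1189, 360]], giving [a_8, a_7]ᵀ = [[−10592], [−3207]].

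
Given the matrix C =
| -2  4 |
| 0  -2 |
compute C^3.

C^2 = [[4, -16], [0, 4]]
C^3 = [[-8, 48], [0, -8]]

[[-8, 48], [0, -8]]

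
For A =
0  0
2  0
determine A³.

[[0, 0], [0, 0]]

A² = [[0, 0], [0, 0]]
A³ = [[0, 0], [0, 0]]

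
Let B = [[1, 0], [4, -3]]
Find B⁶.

[[1, 0], [-728, 729]]

tr B = -2 and det B = -3, so the characteristic polynomial is λ² − (-2)λ + (-3) with roots 1 and -3.
Eigenvectors give P = [[-1, 0], [-1, -1]] with P⁻¹ = [[-1, 0], [1, -1]], and B = P·diag(1, -3)·P⁻¹.
Then B⁶ = P·diag(1, 729)·P⁻¹ = [[-1, 0], [-1, -729]] · [[-1, 0], [1, -1]] = [[1, 0], [-728, 729]].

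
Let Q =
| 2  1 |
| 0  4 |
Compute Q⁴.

Q² = [[4, 6], [0, 16]]
Q³ = [[8, 28], [0, 64]]
Q⁴ = [[16, 120], [0, 256]]

[[16, 120], [0, 256]]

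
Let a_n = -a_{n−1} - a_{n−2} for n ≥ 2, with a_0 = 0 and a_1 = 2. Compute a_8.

-2

With companion matrix M = [[-1, -1], [1, 0]], [a_n, a_{n−1}]ᵀ = M·[a_{n−1}, a_{n−2}]ᵀ, so [a_8, a_7]ᵀ = M^7·[a_1, a_0]ᵀ.
M^7 = [[-1, -1], [1, 0]], giving [a_8, a_7]ᵀ = [[-2], [2]].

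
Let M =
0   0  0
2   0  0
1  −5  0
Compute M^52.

M is strictly triangular, hence nilpotent: M^3 = 0, so M^52 = 0.

[[0, 0, 0], [0, 0, 0], [0, 0, 0]]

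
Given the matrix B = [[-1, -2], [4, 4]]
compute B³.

[[-17, -10], [20, 8]]

B² = [[-7, -6], [12, 8]]
B³ = [[-17, -10], [20, 8]]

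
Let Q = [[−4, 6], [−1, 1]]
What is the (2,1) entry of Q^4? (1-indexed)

15

tr Q = −3 and det Q = 2, so the characteristic polynomial is λ² − (−3)λ + (2) with roots −2 and −1.
Eigenvectors give P = [[3, −2], [1, −1]] with P⁻¹ = [[1, −2], [1, −3]], and Q = P·diag(−2, −1)·P⁻¹.
Then Q^4 = P·diag(16, 1)·P⁻¹ = [[48, −2], [16, −1]] · [[1, −2], [1, −3]] = [[46, −90], [15, −29]].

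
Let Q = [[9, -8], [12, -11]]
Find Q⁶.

[[-1455, 1456], [-2184, 2185]]

tr Q = -2 and det Q = -3, so the characteristic polynomial is λ² − (-2)λ + (-3) with roots 1 and -3.
Eigenvectors give P = [[1, -2], [1, -3]] with P⁻¹ = [[3, -2], [1, -1]], and Q = P·diag(1, -3)·P⁻¹.
Then Q⁶ = P·diag(1, 729)·P⁻¹ = [[1, -1458], [1, -2187]] · [[3, -2], [1, -1]] = [[-1455, 1456], [-2184, 2185]].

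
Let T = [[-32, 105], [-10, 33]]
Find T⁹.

[[-121682, 424095], [-40390, 140853]]

tr T = 1 and det T = -6, so the characteristic polynomial is λ² − (1)λ + (-6) with roots 3 and -2.
Eigenvectors give P = [[3, 7], [1, 2]] with P⁻¹ = [[-2, 7], [1, -3]], and T = P·diag(3, -2)·P⁻¹.
Then T⁹ = P·diag(19683, -512)·P⁻¹ = [[59049, -3584], [19683, -1024]] · [[-2, 7], [1, -3]] = [[-121682, 424095], [-40390, 140853]].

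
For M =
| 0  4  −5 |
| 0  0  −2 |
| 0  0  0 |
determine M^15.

[[0, 0, 0], [0, 0, 0], [0, 0, 0]]

M is strictly triangular, hence nilpotent: M^3 = 0, so M^15 = 0.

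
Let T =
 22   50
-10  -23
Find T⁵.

[[1132, 2750], [-550, -1343]]

tr T = -1 and det T = -6, so the characteristic polynomial is λ² − (-1)λ + (-6) with roots 2 and -3.
Eigenvectors give P = [[5, -2], [-2, 1]] with P⁻¹ = [[1, 2], [2, 5]], and T = P·diag(2, -3)·P⁻¹.
Then T⁵ = P·diag(32, -243)·P⁻¹ = [[160, 486], [-64, -243]] · [[1, 2], [2, 5]] = [[1132, 2750], [-550, -1343]].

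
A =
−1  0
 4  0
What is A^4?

A^2 = [[1, 0], [−4, 0]]
A^3 = [[−1, 0], [4, 0]]
A^4 = [[1, 0], [−4, 0]]

[[1, 0], [−4, 0]]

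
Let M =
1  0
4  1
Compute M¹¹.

[[1, 0], [44, 1]]

M = I + N where N = [[0, 0], [4, 0]] is strictly lower-triangular, so N² = 0.
(I + N)¹¹ = I + 11·N = [[1, 0], [44, 1]].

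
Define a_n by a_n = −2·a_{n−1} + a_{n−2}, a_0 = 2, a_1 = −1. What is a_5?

With companion matrix Q = [[−2, 1], [1, 0]], [a_n, a_{n−1}]ᵀ = Q·[a_{n−1}, a_{n−2}]ᵀ, so [a_5, a_4]ᵀ = Q⁴·[a_1, a_0]ᵀ.
Q⁴ = [[29, −12], [−12, 5]], giving [a_5, a_4]ᵀ = [[−53], [22]].

−53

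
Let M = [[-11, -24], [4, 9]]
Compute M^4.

[[241, 480], [-80, -159]]

tr M = -2 and det M = -3, so the characteristic polynomial is λ² − (-2)λ + (-3) with roots -3 and 1.
Eigenvectors give P = [[3, 2], [-1, -1]] with P⁻¹ = [[1, 2], [-1, -3]], and M = P·diag(-3, 1)·P⁻¹.
Then M^4 = P·diag(81, 1)·P⁻¹ = [[243, 2], [-81, -1]] · [[1, 2], [-1, -3]] = [[241, 480], [-80, -159]].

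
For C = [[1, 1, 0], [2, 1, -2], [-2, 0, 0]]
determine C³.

C² = [[3, 2, -2], [8, 3, -2], [-2, -2, 0]]
C³ = [[11, 5, -4], [18, 11, -6], [-6, -4, 4]]

[[11, 5, -4], [18, 11, -6], [-6, -4, 4]]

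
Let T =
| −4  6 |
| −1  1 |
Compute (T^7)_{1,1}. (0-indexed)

253

tr T = −3 and det T = 2, so the characteristic polynomial is λ² − (−3)λ + (2) with roots −1 and −2.
Eigenvectors give P = [[2, 3], [1, 1]] with P⁻¹ = [[−1, 3], [1, −2]], and T = P·diag(−1, −2)·P⁻¹.
Then T^7 = P·diag(−1, −128)·P⁻¹ = [[−2, −384], [−1, −128]] · [[−1, 3], [1, −2]] = [[−382, 762], [−127, 253]].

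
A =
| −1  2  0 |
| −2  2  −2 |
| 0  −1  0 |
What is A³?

A² = [[−3, 2, −4], [−2, 2, −4], [2, −2, 2]]
A³ = [[−1, 2, −4], [−2, 4, −4], [2, −2, 4]]

[[−1, 2, −4], [−2, 4, −4], [2, −2, 4]]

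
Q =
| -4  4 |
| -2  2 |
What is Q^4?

[[32, -32], [16, -16]]

Q^2 = [[8, -8], [4, -4]]
Q^3 = [[-16, 16], [-8, 8]]
Q^4 = [[32, -32], [16, -16]]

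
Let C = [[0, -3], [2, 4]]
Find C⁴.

C² = [[-6, -12], [8, 10]]
C³ = [[-24, -30], [20, 16]]
C⁴ = [[-60, -48], [32, 4]]

[[-60, -48], [32, 4]]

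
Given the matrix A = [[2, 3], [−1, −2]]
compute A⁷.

A² = I (check: tr A = 0 and det A = −1), so A⁷ = A since 7 is odd.

[[2, 3], [−1, −2]]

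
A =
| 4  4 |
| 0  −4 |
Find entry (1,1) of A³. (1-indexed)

64

A² = [[16, 0], [0, 16]]
A³ = [[64, 64], [0, −64]]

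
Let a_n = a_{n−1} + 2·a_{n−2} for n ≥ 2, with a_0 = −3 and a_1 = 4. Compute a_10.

338

With companion matrix T = [[1, 2], [1, 0]], [a_n, a_{n−1}]ᵀ = T·[a_{n−1}, a_{n−2}]ᵀ, so [a_10, a_9]ᵀ = T⁹·[a_1, a_0]ᵀ.
T⁹ = [[341, 342], [171, 170]], giving [a_10, a_9]ᵀ = [[338], [174]].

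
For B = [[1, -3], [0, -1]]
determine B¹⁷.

B² = I (check: tr B = 0 and det B = -1), so B¹⁷ = B since 17 is odd.

[[1, -3], [0, -1]]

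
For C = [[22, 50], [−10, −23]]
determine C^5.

[[1132, 2750], [−550, −1343]]

tr C = −1 and det C = −6, so the characteristic polynomial is λ² − (−1)λ + (−6) with roots −3 and 2.
Eigenvectors give P = [[−2, 5], [1, −2]] with P⁻¹ = [[2, 5], [1, 2]], and C = P·diag(−3, 2)·P⁻¹.
Then C^5 = P·diag(−243, 32)·P⁻¹ = [[486, 160], [−243, −64]] · [[2, 5], [1, 2]] = [[1132, 2750], [−550, −1343]].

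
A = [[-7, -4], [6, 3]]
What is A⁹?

[[-59047, -39364], [59046, 39363]]

tr A = -4 and det A = 3, so the characteristic polynomial is λ² − (-4)λ + (3) with roots -1 and -3.
Eigenvectors give P = [[2, 1], [-3, -1]] with P⁻¹ = [[-1, -1], [3, 2]], and A = P·diag(-1, -3)·P⁻¹.
Then A⁹ = P·diag(-1, -19683)·P⁻¹ = [[-2, -19683], [3, 19683]] · [[-1, -1], [3, 2]] = [[-59047, -39364], [59046, 39363]].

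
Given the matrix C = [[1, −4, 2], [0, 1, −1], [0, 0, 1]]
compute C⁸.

C = I + N where N = [[0, −4, 2], [0, 0, −1], [0, 0, 0]] is strictly upper-triangular, so N³ = 0.
(I + N)⁸ = I + 8·N + 28·N² = [[1, −32, 128], [0, 1, −8], [0, 0, 1]].

[[1, −32, 128], [0, 1, −8], [0, 0, 1]]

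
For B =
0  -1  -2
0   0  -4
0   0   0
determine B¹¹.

B is strictly triangular, hence nilpotent: B³ = 0, so B¹¹ = 0.

[[0, 0, 0], [0, 0, 0], [0, 0, 0]]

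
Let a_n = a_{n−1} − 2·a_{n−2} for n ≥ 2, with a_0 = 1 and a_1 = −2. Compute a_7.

−24

With companion matrix B = [[1, −2], [1, 0]], [a_n, a_{n−1}]ᵀ = B·[a_{n−1}, a_{n−2}]ᵀ, so [a_7, a_6]ᵀ = B⁶·[a_1, a_0]ᵀ.
B⁶ = [[7, −10], [5, 2]], giving [a_7, a_6]ᵀ = [[−24], [−8]].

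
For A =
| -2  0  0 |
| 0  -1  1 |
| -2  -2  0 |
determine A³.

A² = [[4, 0, 0], [-2, -1, -1], [4, 2, -2]]
A³ = [[-8, 0, 0], [6, 3, -1], [-4, 2, 2]]

[[-8, 0, 0], [6, 3, -1], [-4, 2, 2]]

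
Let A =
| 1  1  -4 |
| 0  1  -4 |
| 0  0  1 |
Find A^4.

[[1, 4, -40], [0, 1, -16], [0, 0, 1]]

A = I + N where N = [[0, 1, -4], [0, 0, -4], [0, 0, 0]] is strictly upper-triangular, so N^3 = 0.
(I + N)^4 = I + 4·N + 6·N^2 = [[1, 4, -40], [0, 1, -16], [0, 0, 1]].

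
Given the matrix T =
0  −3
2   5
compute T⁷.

tr T = 5 and det T = 6, so the characteristic polynomial is λ² − (5)λ + (6) with roots 3 and 2.
Eigenvectors give P = [[−1, −3], [1, 2]] with P⁻¹ = [[2, 3], [−1, −1]], and T = P·diag(3, 2)·P⁻¹.
Then T⁷ = P·diag(2187, 128)·P⁻¹ = [[−2187, −384], [2187, 256]] · [[2, 3], [−1, −1]] = [[−3990, −6177], [4118, 6305]].

[[−3990, −6177], [4118, 6305]]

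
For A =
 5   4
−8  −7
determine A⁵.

tr A = −2 and det A = −3, so the characteristic polynomial is λ² − (−2)λ + (−3) with roots 1 and −3.
Eigenvectors give P = [[1, 1], [−1, −2]] with P⁻¹ = [[2, 1], [−1, −1]], and A = P·diag(1, −3)·P⁻¹.
Then A⁵ = P·diag(1, −243)·P⁻¹ = [[1, −243], [−1, 486]] · [[2, 1], [−1, −1]] = [[245, 244], [−488, −487]].

[[245, 244], [−488, −487]]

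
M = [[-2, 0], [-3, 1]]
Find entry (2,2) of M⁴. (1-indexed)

1

tr M = -1 and det M = -2, so the characteristic polynomial is λ² − (-1)λ + (-2) with roots -2 and 1.
Eigenvectors give P = [[1, 0], [1, 1]] with P⁻¹ = [[1, 0], [-1, 1]], and M = P·diag(-2, 1)·P⁻¹.
Then M⁴ = P·diag(16, 1)·P⁻¹ = [[16, 0], [16, 1]] · [[1, 0], [-1, 1]] = [[16, 0], [15, 1]].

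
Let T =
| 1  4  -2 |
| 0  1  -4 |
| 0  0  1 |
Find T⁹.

[[1, 36, -594], [0, 1, -36], [0, 0, 1]]

T = I + N where N = [[0, 4, -2], [0, 0, -4], [0, 0, 0]] is strictly upper-triangular, so N³ = 0.
(I + N)⁹ = I + 9·N + 36·N² = [[1, 36, -594], [0, 1, -36], [0, 0, 1]].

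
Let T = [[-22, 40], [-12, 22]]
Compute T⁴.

[[16, 0], [0, 16]]

tr T = 0 and det T = -4, so the characteristic polynomial is λ² − (0)λ + (-4) with roots -2 and 2.
Eigenvectors give P = [[2, 5], [1, 3]] with P⁻¹ = [[3, -5], [-1, 2]], and T = P·diag(-2, 2)·P⁻¹.
Then T⁴ = P·diag(16, 16)·P⁻¹ = [[32, 80], [16, 48]] · [[3, -5], [-1, 2]] = [[16, 0], [0, 16]].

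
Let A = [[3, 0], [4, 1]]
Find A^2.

[[9, 0], [16, 1]]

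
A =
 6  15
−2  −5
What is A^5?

[[6, 15], [−2, −5]]

A² = A (a projection; rank 1, trace 1), so A^5 = A.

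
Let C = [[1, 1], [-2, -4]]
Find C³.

C² = [[-1, -3], [6, 14]]
C³ = [[5, 11], [-22, -50]]

[[5, 11], [-22, -50]]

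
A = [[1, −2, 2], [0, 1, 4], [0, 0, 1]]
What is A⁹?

A = I + N where N = [[0, −2, 2], [0, 0, 4], [0, 0, 0]] is strictly upper-triangular, so N³ = 0.
(I + N)⁹ = I + 9·N + 36·N² = [[1, −18, −270], [0, 1, 36], [0, 0, 1]].

[[1, −18, −270], [0, 1, 36], [0, 0, 1]]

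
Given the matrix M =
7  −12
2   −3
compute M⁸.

[[19681, −39360], [6560, −13119]]

tr M = 4 and det M = 3, so the characteristic polynomial is λ² − (4)λ + (3) with roots 3 and 1.
Eigenvectors give P = [[3, 2], [1, 1]] with P⁻¹ = [[1, −2], [−1, 3]], and M = P·diag(3, 1)·P⁻¹.
Then M⁸ = P·diag(6561, 1)·P⁻¹ = [[19683, 2], [6561, 1]] · [[1, −2], [−1, 3]] = [[19681, −39360], [6560, −13119]].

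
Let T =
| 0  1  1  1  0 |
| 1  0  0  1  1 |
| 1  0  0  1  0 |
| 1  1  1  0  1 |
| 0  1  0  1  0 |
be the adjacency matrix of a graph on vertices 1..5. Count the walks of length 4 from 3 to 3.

The number of length-4 walks from vertex 3 to vertex 3 is entry (3,3) of T⁴, where T is the adjacency matrix.
T² = [[3, 1, 1, 2, 2], [1, 3, 2, 2, 1], [1, 2, 2, 1, 1], [2, 2, 1, 4, 1], [2, 1, 1, 1, 2]]
T³ = [[4, 7, 5, 7, 3], [7, 4, 3, 7, 5], [5, 3, 2, 6, 3], [7, 7, 6, 6, 6], [3, 5, 3, 6, 2]]
T⁴ = [[19, 14, 11, 19, 14], [14, 19, 14, 19, 11], [11, 14, 11, 13, 9], [19, 19, 13, 26, 13], [14, 11, 9, 13, 11]]

11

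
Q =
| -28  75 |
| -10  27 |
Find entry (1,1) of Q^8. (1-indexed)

tr Q = -1 and det Q = -6, so the characteristic polynomial is λ² − (-1)λ + (-6) with roots 2 and -3.
Eigenvectors give P = [[-5, 3], [-2, 1]] with P⁻¹ = [[1, -3], [2, -5]], and Q = P·diag(2, -3)·P⁻¹.
Then Q^8 = P·diag(256, 6561)·P⁻¹ = [[-1280, 19683], [-512, 6561]] · [[1, -3], [2, -5]] = [[38086, -94575], [12610, -31269]].

38086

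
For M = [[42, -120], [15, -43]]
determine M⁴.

[[-504, 1560], [-195, 601]]

tr M = -1 and det M = -6, so the characteristic polynomial is λ² − (-1)λ + (-6) with roots -3 and 2.
Eigenvectors give P = [[8, 3], [3, 1]] with P⁻¹ = [[-1, 3], [3, -8]], and M = P·diag(-3, 2)·P⁻¹.
Then M⁴ = P·diag(81, 16)·P⁻¹ = [[648, 48], [243, 16]] · [[-1, 3], [3, -8]] = [[-504, 1560], [-195, 601]].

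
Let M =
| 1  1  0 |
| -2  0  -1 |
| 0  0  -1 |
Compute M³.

M² = [[-1, 1, -1], [-2, -2, 1], [0, 0, 1]]
M³ = [[-3, -1, 0], [2, -2, 1], [0, 0, -1]]

[[-3, -1, 0], [2, -2, 1], [0, 0, -1]]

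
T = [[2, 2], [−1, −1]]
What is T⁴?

[[2, 2], [−1, −1]]

T² = T (a projection; rank 1, trace 1), so T⁴ = T.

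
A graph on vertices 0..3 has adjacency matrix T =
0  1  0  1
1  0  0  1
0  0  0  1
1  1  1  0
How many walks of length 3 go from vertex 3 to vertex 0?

The number of length-3 walks from vertex 3 to vertex 0 is entry (3,0) of T³, where T is the adjacency matrix.
T² = [[2, 1, 1, 1], [1, 2, 1, 1], [1, 1, 1, 0], [1, 1, 0, 3]]
T³ = [[2, 3, 1, 4], [3, 2, 1, 4], [1, 1, 0, 3], [4, 4, 3, 2]]

4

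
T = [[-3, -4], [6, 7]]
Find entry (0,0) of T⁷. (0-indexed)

tr T = 4 and det T = 3, so the characteristic polynomial is λ² − (4)λ + (3) with roots 1 and 3.
Eigenvectors give P = [[-1, 2], [1, -3]] with P⁻¹ = [[-3, -2], [-1, -1]], and T = P·diag(1, 3)·P⁻¹.
Then T⁷ = P·diag(1, 2187)·P⁻¹ = [[-1, 4374], [1, -6561]] · [[-3, -2], [-1, -1]] = [[-4371, -4372], [6558, 6559]].

-4371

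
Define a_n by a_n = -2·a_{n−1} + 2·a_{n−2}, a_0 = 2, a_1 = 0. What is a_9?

-3584

With companion matrix B = [[-2, 2], [1, 0]], [a_n, a_{n−1}]ᵀ = B·[a_{n−1}, a_{n−2}]ᵀ, so [a_9, a_8]ᵀ = B⁸·[a_1, a_0]ᵀ.
B⁸ = [[2448, -1792], [-896, 656]], giving [a_9, a_8]ᵀ = [[-3584], [1312]].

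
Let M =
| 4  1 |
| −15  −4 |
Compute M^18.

[[1, 0], [0, 1]]

M² = I (check: tr M = 0 and det M = −1), so M^18 = I since 18 is even.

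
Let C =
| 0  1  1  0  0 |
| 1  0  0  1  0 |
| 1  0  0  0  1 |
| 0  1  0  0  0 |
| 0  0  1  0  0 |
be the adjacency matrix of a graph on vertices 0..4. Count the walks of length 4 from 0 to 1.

The number of length-4 walks from vertex 0 to vertex 1 is entry (0,1) of C⁴, where C is the adjacency matrix.
C² = [[2, 0, 0, 1, 1], [0, 2, 1, 0, 0], [0, 1, 2, 0, 0], [1, 0, 0, 1, 0], [1, 0, 0, 0, 1]]
C³ = [[0, 3, 3, 0, 0], [3, 0, 0, 2, 1], [3, 0, 0, 1, 2], [0, 2, 1, 0, 0], [0, 1, 2, 0, 0]]
C⁴ = [[6, 0, 0, 3, 3], [0, 5, 4, 0, 0], [0, 4, 5, 0, 0], [3, 0, 0, 2, 1], [3, 0, 0, 1, 2]]

0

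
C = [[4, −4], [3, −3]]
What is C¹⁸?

[[4, −4], [3, −3]]

C² = C (a projection; rank 1, trace 1), so C¹⁸ = C.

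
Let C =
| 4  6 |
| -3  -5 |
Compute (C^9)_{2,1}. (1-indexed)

-513

tr C = -1 and det C = -2, so the characteristic polynomial is λ² − (-1)λ + (-2) with roots -2 and 1.
Eigenvectors give P = [[-1, 2], [1, -1]] with P⁻¹ = [[1, 2], [1, 1]], and C = P·diag(-2, 1)·P⁻¹.
Then C^9 = P·diag(-512, 1)·P⁻¹ = [[512, 2], [-512, -1]] · [[1, 2], [1, 1]] = [[514, 1026], [-513, -1025]].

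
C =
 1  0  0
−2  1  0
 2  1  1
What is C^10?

[[1, 0, 0], [−20, 1, 0], [−70, 10, 1]]

C = I + N where N = [[0, 0, 0], [−2, 0, 0], [2, 1, 0]] is strictly lower-triangular, so N^3 = 0.
(I + N)^10 = I + 10·N + 45·N^2 = [[1, 0, 0], [−20, 1, 0], [−70, 10, 1]].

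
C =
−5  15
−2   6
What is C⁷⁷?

[[−5, 15], [−2, 6]]

C² = C (a projection; rank 1, trace 1), so C⁷⁷ = C.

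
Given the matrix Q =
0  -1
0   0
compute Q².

[[0, 0], [0, 0]]

Q is strictly triangular, hence nilpotent: Q² = 0, so Q² = 0.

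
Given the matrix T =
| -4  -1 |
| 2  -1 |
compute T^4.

[[146, 65], [-130, -49]]

tr T = -5 and det T = 6, so the characteristic polynomial is λ² − (-5)λ + (6) with roots -2 and -3.
Eigenvectors give P = [[-1, -1], [2, 1]] with P⁻¹ = [[1, 1], [-2, -1]], and T = P·diag(-2, -3)·P⁻¹.
Then T^4 = P·diag(16, 81)·P⁻¹ = [[-16, -81], [32, 81]] · [[1, 1], [-2, -1]] = [[146, 65], [-130, -49]].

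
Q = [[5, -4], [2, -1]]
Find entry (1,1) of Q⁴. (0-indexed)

tr Q = 4 and det Q = 3, so the characteristic polynomial is λ² − (4)λ + (3) with roots 3 and 1.
Eigenvectors give P = [[2, 1], [1, 1]] with P⁻¹ = [[1, -1], [-1, 2]], and Q = P·diag(3, 1)·P⁻¹.
Then Q⁴ = P·diag(81, 1)·P⁻¹ = [[162, 1], [81, 1]] · [[1, -1], [-1, 2]] = [[161, -160], [80, -79]].

-79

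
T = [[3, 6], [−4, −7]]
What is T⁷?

tr T = −4 and det T = 3, so the characteristic polynomial is λ² − (−4)λ + (3) with roots −3 and −1.
Eigenvectors give P = [[1, −3], [−1, 2]] with P⁻¹ = [[−2, −3], [−1, −1]], and T = P·diag(−3, −1)·P⁻¹.
Then T⁷ = P·diag(−2187, −1)·P⁻¹ = [[−2187, 3], [2187, −2]] · [[−2, −3], [−1, −1]] = [[4371, 6558], [−4372, −6559]].

[[4371, 6558], [−4372, −6559]]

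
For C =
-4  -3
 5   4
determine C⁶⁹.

[[-4, -3], [5, 4]]

C² = I (check: tr C = 0 and det C = -1), so C⁶⁹ = C since 69 is odd.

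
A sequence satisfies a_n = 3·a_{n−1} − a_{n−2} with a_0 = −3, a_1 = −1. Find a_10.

With companion matrix B = [[3, −1], [1, 0]], [a_n, a_{n−1}]ᵀ = B·[a_{n−1}, a_{n−2}]ᵀ, so [a_10, a_9]ᵀ = B⁹·[a_1, a_0]ᵀ.
B⁹ = [[6765, −2584], [2584, −987]], giving [a_10, a_9]ᵀ = [[987], [377]].

987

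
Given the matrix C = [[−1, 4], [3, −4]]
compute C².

[[13, −20], [−15, 28]]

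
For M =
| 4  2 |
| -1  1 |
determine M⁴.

[[146, 130], [-65, -49]]

M² = [[14, 10], [-5, -1]]
M³ = [[46, 38], [-19, -11]]
M⁴ = [[146, 130], [-65, -49]]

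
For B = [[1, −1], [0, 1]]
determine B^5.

B = I + N where N = [[0, −1], [0, 0]] is strictly upper-triangular, so N^2 = 0.
(I + N)^5 = I + 5·N = [[1, −5], [0, 1]].

[[1, −5], [0, 1]]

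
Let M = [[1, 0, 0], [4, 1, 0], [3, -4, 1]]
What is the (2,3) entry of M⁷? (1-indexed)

0

M = I + N where N = [[0, 0, 0], [4, 0, 0], [3, -4, 0]] is strictly lower-triangular, so N³ = 0.
(I + N)⁷ = I + 7·N + 21·N² = [[1, 0, 0], [28, 1, 0], [-315, -28, 1]].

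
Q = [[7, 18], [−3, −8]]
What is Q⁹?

[[1027, 3078], [−513, −1538]]

tr Q = −1 and det Q = −2, so the characteristic polynomial is λ² − (−1)λ + (−2) with roots −2 and 1.
Eigenvectors give P = [[−2, 3], [1, −1]] with P⁻¹ = [[1, 3], [1, 2]], and Q = P·diag(−2, 1)·P⁻¹.
Then Q⁹ = P·diag(−512, 1)·P⁻¹ = [[1024, 3], [−512, −1]] · [[1, 3], [1, 2]] = [[1027, 3078], [−513, −1538]].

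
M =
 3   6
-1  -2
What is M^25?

[[3, 6], [-1, -2]]

M² = M (a projection; rank 1, trace 1), so M^25 = M.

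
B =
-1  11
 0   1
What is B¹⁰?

[[1, 0], [0, 1]]

B² = I (check: tr B = 0 and det B = -1), so B¹⁰ = I since 10 is even.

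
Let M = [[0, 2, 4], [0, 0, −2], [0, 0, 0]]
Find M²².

[[0, 0, 0], [0, 0, 0], [0, 0, 0]]

M is strictly triangular, hence nilpotent: M³ = 0, so M²² = 0.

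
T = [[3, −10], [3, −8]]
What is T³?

[[87, −190], [57, −122]]

tr T = −5 and det T = 6, so the characteristic polynomial is λ² − (−5)λ + (6) with roots −3 and −2.
Eigenvectors give P = [[−5, 2], [−3, 1]] with P⁻¹ = [[1, −2], [3, −5]], and T = P·diag(−3, −2)·P⁻¹.
Then T³ = P·diag(−27, −8)·P⁻¹ = [[135, −16], [81, −8]] · [[1, −2], [3, −5]] = [[87, −190], [57, −122]].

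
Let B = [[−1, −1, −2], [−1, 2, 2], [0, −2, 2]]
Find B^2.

[[2, 3, −4], [−1, 1, 10], [2, −8, 0]]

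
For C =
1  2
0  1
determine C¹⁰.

[[1, 20], [0, 1]]

C = I + N where N = [[0, 2], [0, 0]] is strictly upper-triangular, so N² = 0.
(I + N)¹⁰ = I + 10·N = [[1, 20], [0, 1]].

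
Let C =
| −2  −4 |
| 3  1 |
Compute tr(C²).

−19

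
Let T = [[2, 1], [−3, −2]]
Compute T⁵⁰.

T² = I (check: tr T = 0 and det T = −1), so T⁵⁰ = I since 50 is even.

[[1, 0], [0, 1]]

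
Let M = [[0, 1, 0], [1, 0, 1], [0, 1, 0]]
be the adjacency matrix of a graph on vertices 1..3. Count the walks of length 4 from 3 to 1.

2

The number of length-4 walks from vertex 3 to vertex 1 is entry (3,1) of M⁴, where M is the adjacency matrix.
M² = [[1, 0, 1], [0, 2, 0], [1, 0, 1]]
M³ = [[0, 2, 0], [2, 0, 2], [0, 2, 0]]
M⁴ = [[2, 0, 2], [0, 4, 0], [2, 0, 2]]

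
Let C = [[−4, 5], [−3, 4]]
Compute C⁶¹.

C² = I (check: tr C = 0 and det C = −1), so C⁶¹ = C since 61 is odd.

[[−4, 5], [−3, 4]]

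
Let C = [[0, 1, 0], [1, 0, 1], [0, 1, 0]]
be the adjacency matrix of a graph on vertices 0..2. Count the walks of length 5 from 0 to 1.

4

The number of length-5 walks from vertex 0 to vertex 1 is entry (0,1) of C⁵, where C is the adjacency matrix.
C² = [[1, 0, 1], [0, 2, 0], [1, 0, 1]]
C³ = [[0, 2, 0], [2, 0, 2], [0, 2, 0]]
C⁴ = [[2, 0, 2], [0, 4, 0], [2, 0, 2]]
C⁵ = [[0, 4, 0], [4, 0, 4], [0, 4, 0]]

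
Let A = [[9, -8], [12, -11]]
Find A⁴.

[[-159, 160], [-240, 241]]

tr A = -2 and det A = -3, so the characteristic polynomial is λ² − (-2)λ + (-3) with roots 1 and -3.
Eigenvectors give P = [[-1, -2], [-1, -3]] with P⁻¹ = [[-3, 2], [1, -1]], and A = P·diag(1, -3)·P⁻¹.
Then A⁴ = P·diag(1, 81)·P⁻¹ = [[-1, -162], [-1, -243]] · [[-3, 2], [1, -1]] = [[-159, 160], [-240, 241]].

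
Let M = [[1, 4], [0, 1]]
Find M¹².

[[1, 48], [0, 1]]

M = I + N where N = [[0, 4], [0, 0]] is strictly upper-triangular, so N² = 0.
(I + N)¹² = I + 12·N = [[1, 48], [0, 1]].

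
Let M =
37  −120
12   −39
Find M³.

tr M = −2 and det M = −3, so the characteristic polynomial is λ² − (−2)λ + (−3) with roots 1 and −3.
Eigenvectors give P = [[−10, 3], [−3, 1]] with P⁻¹ = [[−1, 3], [−3, 10]], and M = P·diag(1, −3)·P⁻¹.
Then M³ = P·diag(1, −27)·P⁻¹ = [[−10, −81], [−3, −27]] · [[−1, 3], [−3, 10]] = [[253, −840], [84, −279]].

[[253, −840], [84, −279]]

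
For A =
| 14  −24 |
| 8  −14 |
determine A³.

[[56, −96], [32, −56]]

tr A = 0 and det A = −4, so the characteristic polynomial is λ² − (0)λ + (−4) with roots −2 and 2.
Eigenvectors give P = [[−3, 2], [−2, 1]] with P⁻¹ = [[1, −2], [2, −3]], and A = P·diag(−2, 2)·P⁻¹.
Then A³ = P·diag(−8, 8)·P⁻¹ = [[24, 16], [16, 8]] · [[1, −2], [2, −3]] = [[56, −96], [32, −56]].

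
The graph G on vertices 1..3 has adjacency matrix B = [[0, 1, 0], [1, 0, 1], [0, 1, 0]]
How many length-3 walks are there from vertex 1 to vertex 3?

The number of length-3 walks from vertex 1 to vertex 3 is entry (1,3) of B³, where B is the adjacency matrix.
B² = [[1, 0, 1], [0, 2, 0], [1, 0, 1]]
B³ = [[0, 2, 0], [2, 0, 2], [0, 2, 0]]

0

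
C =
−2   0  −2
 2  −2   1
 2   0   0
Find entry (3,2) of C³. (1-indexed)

C² = [[0, 0, 4], [−6, 4, −6], [−4, 0, −4]]
C³ = [[8, 0, 0], [8, −8, 16], [0, 0, 8]]

0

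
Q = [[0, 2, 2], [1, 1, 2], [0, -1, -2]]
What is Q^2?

[[2, 0, 0], [1, 1, 0], [-1, 1, 2]]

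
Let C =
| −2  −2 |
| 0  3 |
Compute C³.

C² = [[4, −2], [0, 9]]
C³ = [[−8, −14], [0, 27]]

[[−8, −14], [0, 27]]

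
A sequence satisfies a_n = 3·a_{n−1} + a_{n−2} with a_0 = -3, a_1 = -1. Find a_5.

-208

With companion matrix M = [[3, 1], [1, 0]], [a_n, a_{n−1}]ᵀ = M·[a_{n−1}, a_{n−2}]ᵀ, so [a_5, a_4]ᵀ = M⁴·[a_1, a_0]ᵀ.
M⁴ = [[109, 33], [33, 10]], giving [a_5, a_4]ᵀ = [[-208], [-63]].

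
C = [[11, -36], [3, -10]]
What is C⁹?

[[2051, -6156], [513, -1540]]

tr C = 1 and det C = -2, so the characteristic polynomial is λ² − (1)λ + (-2) with roots 2 and -1.
Eigenvectors give P = [[-4, 3], [-1, 1]] with P⁻¹ = [[-1, 3], [-1, 4]], and C = P·diag(2, -1)·P⁻¹.
Then C⁹ = P·diag(512, -1)·P⁻¹ = [[-2048, -3], [-512, -1]] · [[-1, 3], [-1, 4]] = [[2051, -6156], [513, -1540]].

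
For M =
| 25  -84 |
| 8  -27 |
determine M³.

tr M = -2 and det M = -3, so the characteristic polynomial is λ² − (-2)λ + (-3) with roots -3 and 1.
Eigenvectors give P = [[3, 7], [1, 2]] with P⁻¹ = [[-2, 7], [1, -3]], and M = P·diag(-3, 1)·P⁻¹.
Then M³ = P·diag(-27, 1)·P⁻¹ = [[-81, 7], [-27, 2]] · [[-2, 7], [1, -3]] = [[169, -588], [56, -195]].

[[169, -588], [56, -195]]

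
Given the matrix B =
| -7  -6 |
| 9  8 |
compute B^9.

[[-1027, -1026], [1539, 1538]]

tr B = 1 and det B = -2, so the characteristic polynomial is λ² − (1)λ + (-2) with roots 2 and -1.
Eigenvectors give P = [[-2, -1], [3, 1]] with P⁻¹ = [[1, 1], [-3, -2]], and B = P·diag(2, -1)·P⁻¹.
Then B^9 = P·diag(512, -1)·P⁻¹ = [[-1024, 1], [1536, -1]] · [[1, 1], [-3, -2]] = [[-1027, -1026], [1539, 1538]].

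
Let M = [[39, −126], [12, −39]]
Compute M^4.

tr M = 0 and det M = −9, so the characteristic polynomial is λ² − (0)λ + (−9) with roots −3 and 3.
Eigenvectors give P = [[3, 7], [1, 2]] with P⁻¹ = [[−2, 7], [1, −3]], and M = P·diag(−3, 3)·P⁻¹.
Then M^4 = P·diag(81, 81)·P⁻¹ = [[243, 567], [81, 162]] · [[−2, 7], [1, −3]] = [[81, 0], [0, 81]].

[[81, 0], [0, 81]]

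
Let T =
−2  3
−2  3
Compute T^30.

[[−2, 3], [−2, 3]]

T² = T (a projection; rank 1, trace 1), so T^30 = T.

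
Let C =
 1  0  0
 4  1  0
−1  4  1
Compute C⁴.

[[1, 0, 0], [16, 1, 0], [92, 16, 1]]

C = I + N where N = [[0, 0, 0], [4, 0, 0], [−1, 4, 0]] is strictly lower-triangular, so N³ = 0.
(I + N)⁴ = I + 4·N + 6·N² = [[1, 0, 0], [16, 1, 0], [92, 16, 1]].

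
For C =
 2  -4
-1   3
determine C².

[[8, -20], [-5, 13]]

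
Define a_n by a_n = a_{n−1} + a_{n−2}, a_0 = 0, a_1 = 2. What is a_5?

With companion matrix Q = [[1, 1], [1, 0]], [a_n, a_{n−1}]ᵀ = Q·[a_{n−1}, a_{n−2}]ᵀ, so [a_5, a_4]ᵀ = Q^4·[a_1, a_0]ᵀ.
Q^4 = [[5, 3], [3, 2]], giving [a_5, a_4]ᵀ = [[10], [6]].

10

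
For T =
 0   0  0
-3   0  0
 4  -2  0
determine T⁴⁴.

[[0, 0, 0], [0, 0, 0], [0, 0, 0]]

T is strictly triangular, hence nilpotent: T³ = 0, so T⁴⁴ = 0.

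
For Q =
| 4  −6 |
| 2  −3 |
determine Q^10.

[[4, −6], [2, −3]]

Q² = Q (a projection; rank 1, trace 1), so Q^10 = Q.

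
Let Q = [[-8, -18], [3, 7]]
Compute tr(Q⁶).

tr Q = -1 and det Q = -2, so the characteristic polynomial is λ² − (-1)λ + (-2) with roots 1 and -2.
Eigenvectors give P = [[-2, -3], [1, 1]] with P⁻¹ = [[1, 3], [-1, -2]], and Q = P·diag(1, -2)·P⁻¹.
Then Q⁶ = P·diag(1, 64)·P⁻¹ = [[-2, -192], [1, 64]] · [[1, 3], [-1, -2]] = [[190, 378], [-63, -125]].

65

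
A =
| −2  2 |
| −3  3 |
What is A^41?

A² = A (a projection; rank 1, trace 1), so A^41 = A.

[[−2, 2], [−3, 3]]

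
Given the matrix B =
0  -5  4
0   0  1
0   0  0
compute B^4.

B is strictly triangular, hence nilpotent: B^3 = 0, so B^4 = 0.

[[0, 0, 0], [0, 0, 0], [0, 0, 0]]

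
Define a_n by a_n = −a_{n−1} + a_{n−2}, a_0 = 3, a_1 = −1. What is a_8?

With companion matrix B = [[−1, 1], [1, 0]], [a_n, a_{n−1}]ᵀ = B·[a_{n−1}, a_{n−2}]ᵀ, so [a_8, a_7]ᵀ = B^7·[a_1, a_0]ᵀ.
B^7 = [[−21, 13], [13, −8]], giving [a_8, a_7]ᵀ = [[60], [−37]].

60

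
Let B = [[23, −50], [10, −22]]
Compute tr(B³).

19

tr B = 1 and det B = −6, so the characteristic polynomial is λ² − (1)λ + (−6) with roots 3 and −2.
Eigenvectors give P = [[5, 2], [2, 1]] with P⁻¹ = [[1, −2], [−2, 5]], and B = P·diag(3, −2)·P⁻¹.
Then B³ = P·diag(27, −8)·P⁻¹ = [[135, −16], [54, −8]] · [[1, −2], [−2, 5]] = [[167, −350], [70, −148]].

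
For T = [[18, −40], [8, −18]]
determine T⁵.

[[288, −640], [128, −288]]

tr T = 0 and det T = −4, so the characteristic polynomial is λ² − (0)λ + (−4) with roots −2 and 2.
Eigenvectors give P = [[2, 5], [1, 2]] with P⁻¹ = [[−2, 5], [1, −2]], and T = P·diag(−2, 2)·P⁻¹.
Then T⁵ = P·diag(−32, 32)·P⁻¹ = [[−64, 160], [−32, 64]] · [[−2, 5], [1, −2]] = [[288, −640], [128, −288]].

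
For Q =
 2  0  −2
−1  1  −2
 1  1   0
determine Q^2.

[[2, −2, −4], [−5, −1, 0], [1, 1, −4]]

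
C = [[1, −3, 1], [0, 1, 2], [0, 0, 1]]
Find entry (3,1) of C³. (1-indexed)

0

C = I + N where N = [[0, −3, 1], [0, 0, 2], [0, 0, 0]] is strictly upper-triangular, so N³ = 0.
(I + N)³ = I + 3·N + 3·N² = [[1, −9, −15], [0, 1, 6], [0, 0, 1]].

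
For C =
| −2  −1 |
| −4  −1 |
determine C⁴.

[[100, 39], [156, 61]]

C² = [[8, 3], [12, 5]]
C³ = [[−28, −11], [−44, −17]]
C⁴ = [[100, 39], [156, 61]]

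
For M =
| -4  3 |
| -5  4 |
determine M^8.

M² = I (check: tr M = 0 and det M = -1), so M^8 = I since 8 is even.

[[1, 0], [0, 1]]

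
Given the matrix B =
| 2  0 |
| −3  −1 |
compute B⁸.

[[256, 0], [−255, 1]]

tr B = 1 and det B = −2, so the characteristic polynomial is λ² − (1)λ + (−2) with roots −1 and 2.
Eigenvectors give P = [[0, −1], [1, 1]] with P⁻¹ = [[1, 1], [−1, 0]], and B = P·diag(−1, 2)·P⁻¹.
Then B⁸ = P·diag(1, 256)·P⁻¹ = [[0, −256], [1, 256]] · [[1, 1], [−1, 0]] = [[256, 0], [−255, 1]].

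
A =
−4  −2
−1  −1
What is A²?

[[18, 10], [5, 3]]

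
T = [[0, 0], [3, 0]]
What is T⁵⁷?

[[0, 0], [0, 0]]

T is strictly triangular, hence nilpotent: T² = 0, so T⁵⁷ = 0.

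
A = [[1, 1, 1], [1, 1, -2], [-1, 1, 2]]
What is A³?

[[3, 5, -3], [9, -1, -6], [-1, 1, -4]]

A² = [[1, 3, 1], [4, 0, -5], [-2, 2, 1]]
A³ = [[3, 5, -3], [9, -1, -6], [-1, 1, -4]]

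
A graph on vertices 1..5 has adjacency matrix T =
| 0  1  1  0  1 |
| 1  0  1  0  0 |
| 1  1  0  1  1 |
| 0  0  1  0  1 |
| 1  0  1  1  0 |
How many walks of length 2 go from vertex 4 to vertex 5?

The number of length-2 walks from vertex 4 to vertex 5 is entry (4,5) of T², where T is the adjacency matrix.
T² = [[3, 1, 2, 2, 1], [1, 2, 1, 1, 2], [2, 1, 4, 1, 2], [2, 1, 1, 2, 1], [1, 2, 2, 1, 3]]

1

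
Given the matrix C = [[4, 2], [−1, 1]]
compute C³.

tr C = 5 and det C = 6, so the characteristic polynomial is λ² − (5)λ + (6) with roots 2 and 3.
Eigenvectors give P = [[1, 2], [−1, −1]] with P⁻¹ = [[−1, −2], [1, 1]], and C = P·diag(2, 3)·P⁻¹.
Then C³ = P·diag(8, 27)·P⁻¹ = [[8, 54], [−8, −27]] · [[−1, −2], [1, 1]] = [[46, 38], [−19, −11]].

[[46, 38], [−19, −11]]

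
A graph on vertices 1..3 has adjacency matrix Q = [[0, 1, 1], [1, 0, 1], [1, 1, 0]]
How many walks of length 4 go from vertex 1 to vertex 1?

The number of length-4 walks from vertex 1 to vertex 1 is entry (1,1) of Q⁴, where Q is the adjacency matrix.
Q² = [[2, 1, 1], [1, 2, 1], [1, 1, 2]]
Q³ = [[2, 3, 3], [3, 2, 3], [3, 3, 2]]
Q⁴ = [[6, 5, 5], [5, 6, 5], [5, 5, 6]]

6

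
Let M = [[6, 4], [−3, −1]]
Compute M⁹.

[[77196, 76684], [−57513, −57001]]

tr M = 5 and det M = 6, so the characteristic polynomial is λ² − (5)λ + (6) with roots 2 and 3.
Eigenvectors give P = [[−1, 4], [1, −3]] with P⁻¹ = [[3, 4], [1, 1]], and M = P·diag(2, 3)·P⁻¹.
Then M⁹ = P·diag(512, 19683)·P⁻¹ = [[−512, 78732], [512, −59049]] · [[3, 4], [1, 1]] = [[77196, 76684], [−57513, −57001]].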